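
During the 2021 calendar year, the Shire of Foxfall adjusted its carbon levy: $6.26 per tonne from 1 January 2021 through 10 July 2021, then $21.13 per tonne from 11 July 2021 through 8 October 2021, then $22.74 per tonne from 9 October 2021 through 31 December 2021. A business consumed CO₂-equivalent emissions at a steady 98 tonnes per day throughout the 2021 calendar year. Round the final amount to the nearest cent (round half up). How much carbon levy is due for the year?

1 January – 10 July 2021: 191 days × 98 tonnes/day = 18,718 tonnes at $6.26/tonne → $117,174.68
11 July – 8 October 2021: 90 days × 98 tonnes/day = 8,820 tonnes at $21.13/tonne → $186,366.60
9 October – 31 December 2021: 84 days × 98 tonnes/day = 8,232 tonnes at $22.74/tonne → $187,195.68

$490,736.96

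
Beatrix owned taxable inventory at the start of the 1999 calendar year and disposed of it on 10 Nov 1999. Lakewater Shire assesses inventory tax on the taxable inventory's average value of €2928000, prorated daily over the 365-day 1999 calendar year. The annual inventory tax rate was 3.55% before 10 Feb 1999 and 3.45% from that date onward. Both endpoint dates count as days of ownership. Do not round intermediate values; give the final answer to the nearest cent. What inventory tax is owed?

€87222.31

1 Jan – 9 Feb 1999: 40 days at 3.55% → €2928000 × 3.55% × 40/365 = €11391.1233
10 Feb – 10 Nov 1999: 274 days at 3.45% → €2928000 × 3.45% × 274/365 = €75831.1890
Total = €87222.3123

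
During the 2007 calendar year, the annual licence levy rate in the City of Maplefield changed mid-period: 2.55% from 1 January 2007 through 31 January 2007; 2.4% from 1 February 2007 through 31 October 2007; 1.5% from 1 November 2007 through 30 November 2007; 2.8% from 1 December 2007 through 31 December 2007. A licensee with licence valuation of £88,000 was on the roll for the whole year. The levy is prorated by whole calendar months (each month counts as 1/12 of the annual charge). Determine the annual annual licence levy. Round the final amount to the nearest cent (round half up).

1 January – 31 January 2007: 1 month at 2.55% → £88,000 × 2.55% × 1/12 = £187.0000
1 February – 31 October 2007: 9 months at 2.4% → £88,000 × 2.4% × 9/12 = £1,584.0000
1 November – 30 November 2007: 1 month at 1.5% → £88,000 × 1.5% × 1/12 = £110.0000
1 December – 31 December 2007: 1 month at 2.8% → £88,000 × 2.8% × 1/12 = £205.3333
Total = £2,086.3333

£2,086.33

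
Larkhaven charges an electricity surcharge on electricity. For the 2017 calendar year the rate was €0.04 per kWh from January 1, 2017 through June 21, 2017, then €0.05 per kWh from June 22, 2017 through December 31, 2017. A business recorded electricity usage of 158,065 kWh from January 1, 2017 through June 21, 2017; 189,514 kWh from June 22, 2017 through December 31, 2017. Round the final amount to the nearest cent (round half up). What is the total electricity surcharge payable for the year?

€15,798.30

January 1 – June 21, 2017: 158,065 kWh at €0.04/kWh → €6,322.60
June 22 – December 31, 2017: 189,514 kWh at €0.05/kWh → €9,475.70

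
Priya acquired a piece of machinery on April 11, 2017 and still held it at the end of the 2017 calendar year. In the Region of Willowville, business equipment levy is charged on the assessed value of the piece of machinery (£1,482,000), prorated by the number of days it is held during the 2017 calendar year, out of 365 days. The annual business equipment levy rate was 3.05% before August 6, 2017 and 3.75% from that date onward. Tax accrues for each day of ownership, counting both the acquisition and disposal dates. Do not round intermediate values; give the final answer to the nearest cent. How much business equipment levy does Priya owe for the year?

April 11 – August 5, 2017: 117 days at 3.05% → £1,482,000 × 3.05% × 117/365 = £14,489.0877
August 6 – December 31, 2017: 148 days at 3.75% → £1,482,000 × 3.75% × 148/365 = £22,534.5205
Total = £37,023.6082

£37,023.61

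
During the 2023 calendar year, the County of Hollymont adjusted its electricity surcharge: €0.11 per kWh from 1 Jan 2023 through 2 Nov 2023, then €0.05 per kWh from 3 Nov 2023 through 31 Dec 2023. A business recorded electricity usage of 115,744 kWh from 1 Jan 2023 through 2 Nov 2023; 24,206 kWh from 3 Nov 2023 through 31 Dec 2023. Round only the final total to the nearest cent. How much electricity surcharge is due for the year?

€13,942.14

1 Jan – 2 Nov 2023: 115,744 kWh at €0.11/kWh → €12,731.84
3 Nov – 31 Dec 2023: 24,206 kWh at €0.05/kWh → €1,210.30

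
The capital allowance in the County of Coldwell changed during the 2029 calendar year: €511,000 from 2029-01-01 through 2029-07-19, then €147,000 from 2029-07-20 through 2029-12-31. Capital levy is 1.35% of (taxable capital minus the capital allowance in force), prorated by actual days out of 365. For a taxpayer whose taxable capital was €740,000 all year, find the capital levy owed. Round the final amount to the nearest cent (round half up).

2029-01-01 to 2029-07-19: 200 days, exemption €511,000 → (€740,000 − €511,000) × 1.35% × 200/365 = €1,693.9726
2029-07-20 to 2029-12-31: 165 days, exemption €147,000 → (€740,000 − €147,000) × 1.35% × 165/365 = €3,618.9247
Total = €5,312.8973

€5,312.90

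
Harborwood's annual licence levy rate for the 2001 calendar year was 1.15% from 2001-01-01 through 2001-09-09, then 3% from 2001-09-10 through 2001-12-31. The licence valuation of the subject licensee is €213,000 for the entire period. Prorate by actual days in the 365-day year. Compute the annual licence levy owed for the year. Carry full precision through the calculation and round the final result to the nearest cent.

2001-01-01 to 2001-09-09: 252 days at 1.15% → €213,000 × 1.15% × 252/365 = €1,691.1616
2001-09-10 to 2001-12-31: 113 days at 3% → €213,000 × 3% × 113/365 = €1,978.2740
Total = €3,669.4356

€3,669.44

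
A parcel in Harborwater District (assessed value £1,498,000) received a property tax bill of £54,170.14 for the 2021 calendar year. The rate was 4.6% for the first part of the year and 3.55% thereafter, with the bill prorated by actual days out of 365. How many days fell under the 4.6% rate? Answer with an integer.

23 days

Let d = days at the first rate; then 365 − d days at the second rate.
£1,498,000 × [4.6%·d + 3.55%·(365−d)] / 365 = £54,170.14
Solving gives d = 23, so the new rate took effect on January 24, 2021.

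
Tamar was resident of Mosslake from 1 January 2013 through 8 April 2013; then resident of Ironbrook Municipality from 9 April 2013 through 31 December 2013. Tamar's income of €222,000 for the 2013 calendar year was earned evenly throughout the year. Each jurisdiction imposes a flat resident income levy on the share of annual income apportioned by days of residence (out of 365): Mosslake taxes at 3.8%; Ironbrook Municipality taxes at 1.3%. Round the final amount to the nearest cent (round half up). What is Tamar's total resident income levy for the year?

€4,376.14

Mosslake, 1 January – 8 April 2013: 98 days → €222,000 × 3.8% × 98/365 = €2,265.0082
Ironbrook Municipality, 9 April – 31 December 2013: 267 days → €222,000 × 1.3% × 267/365 = €2,111.1288
Total = €4,376.1370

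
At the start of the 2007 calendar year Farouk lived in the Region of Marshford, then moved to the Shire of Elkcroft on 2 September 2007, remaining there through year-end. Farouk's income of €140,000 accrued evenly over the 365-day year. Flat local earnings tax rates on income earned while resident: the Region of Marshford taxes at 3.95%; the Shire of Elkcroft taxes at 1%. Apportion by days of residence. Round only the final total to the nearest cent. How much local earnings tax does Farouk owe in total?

The Region of Marshford, 1 January – 1 September 2007: 244 days → €140,000 × 3.95% × 244/365 = €3,696.7671
The Shire of Elkcroft, 2 September – 31 December 2007: 121 days → €140,000 × 1% × 121/365 = €464.1096
Total = €4,160.8767

€4,160.88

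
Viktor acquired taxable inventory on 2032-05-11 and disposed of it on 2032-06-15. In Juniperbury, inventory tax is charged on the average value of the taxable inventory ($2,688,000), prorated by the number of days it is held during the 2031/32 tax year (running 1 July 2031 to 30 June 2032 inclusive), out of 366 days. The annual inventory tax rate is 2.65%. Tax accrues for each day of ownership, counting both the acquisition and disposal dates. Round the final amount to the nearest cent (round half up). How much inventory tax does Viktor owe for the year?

$7,006.43

Days held (2032-05-11 to 2032-06-15): 36 out of 366
Tax = $2,688,000 × 2.65% × 36/366 = $7,006.4262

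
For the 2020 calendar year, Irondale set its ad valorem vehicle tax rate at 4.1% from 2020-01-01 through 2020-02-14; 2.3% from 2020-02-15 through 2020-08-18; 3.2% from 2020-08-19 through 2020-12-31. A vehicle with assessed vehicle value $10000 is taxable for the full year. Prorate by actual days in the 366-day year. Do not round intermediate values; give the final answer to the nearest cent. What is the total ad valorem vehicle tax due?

$285.33

2020-01-01 to 2020-02-14: 45 days at 4.1% → $10000 × 4.1% × 45/366 = $50.4098
2020-02-15 to 2020-08-18: 186 days at 2.3% → $10000 × 2.3% × 186/366 = $116.8852
2020-08-19 to 2020-12-31: 135 days at 3.2% → $10000 × 3.2% × 135/366 = $118.0328
Total = $285.3279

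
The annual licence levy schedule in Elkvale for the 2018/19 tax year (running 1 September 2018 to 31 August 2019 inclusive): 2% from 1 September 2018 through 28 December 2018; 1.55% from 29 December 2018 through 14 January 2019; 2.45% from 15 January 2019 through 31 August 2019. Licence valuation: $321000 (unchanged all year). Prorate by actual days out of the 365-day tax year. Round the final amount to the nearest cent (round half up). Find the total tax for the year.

1 September – 28 December 2018: 119 days at 2% → $321000 × 2% × 119/365 = $2093.0959
29 December 2018 – 14 January 2019: 17 days at 1.55% → $321000 × 1.55% × 17/365 = $231.7356
15 January – 31 August 2019: 229 days at 2.45% → $321000 × 2.45% × 229/365 = $4934.1658
Total = $7258.9973

$7259.00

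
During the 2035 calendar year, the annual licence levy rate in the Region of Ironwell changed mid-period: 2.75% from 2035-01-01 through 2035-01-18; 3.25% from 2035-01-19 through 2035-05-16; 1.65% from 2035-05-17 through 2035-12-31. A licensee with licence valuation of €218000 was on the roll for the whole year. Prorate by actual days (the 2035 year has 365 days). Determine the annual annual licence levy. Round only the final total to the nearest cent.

2035-01-01 to 2035-01-18: 18 days at 2.75% → €218000 × 2.75% × 18/365 = €295.6438
2035-01-19 to 2035-05-16: 118 days at 3.25% → €218000 × 3.25% × 118/365 = €2290.4932
2035-05-17 to 2035-12-31: 229 days at 1.65% → €218000 × 1.65% × 229/365 = €2256.7479
Total = €4842.8849

€4842.88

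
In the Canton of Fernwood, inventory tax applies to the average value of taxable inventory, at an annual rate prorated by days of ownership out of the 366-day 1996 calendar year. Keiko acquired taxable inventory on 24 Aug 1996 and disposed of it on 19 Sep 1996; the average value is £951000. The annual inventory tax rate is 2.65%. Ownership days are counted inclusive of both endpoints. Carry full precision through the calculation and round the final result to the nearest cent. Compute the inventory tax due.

£1859.13

Days held (24 Aug – 19 Sep 1996): 27 out of 366
Tax = £951000 × 2.65% × 27/366 = £1859.1270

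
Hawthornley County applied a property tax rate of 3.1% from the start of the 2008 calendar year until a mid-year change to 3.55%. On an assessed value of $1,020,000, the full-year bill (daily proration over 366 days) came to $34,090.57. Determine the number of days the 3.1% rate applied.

169 days

Let d = days at the first rate; then 366 − d days at the second rate.
$1,020,000 × [3.1%·d + 3.55%·(366−d)] / 366 = $34,090.57
Solving gives d = 169, so the new rate took effect on 18 June 2008.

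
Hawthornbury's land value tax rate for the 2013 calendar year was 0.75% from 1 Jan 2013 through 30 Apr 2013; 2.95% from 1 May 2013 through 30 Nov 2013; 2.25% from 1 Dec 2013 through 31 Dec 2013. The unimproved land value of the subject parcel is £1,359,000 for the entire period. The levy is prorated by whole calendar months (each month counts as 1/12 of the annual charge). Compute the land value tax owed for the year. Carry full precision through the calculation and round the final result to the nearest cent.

£29,331.75

1 Jan – 30 Apr 2013: 4 months at 0.75% → £1,359,000 × 0.75% × 4/12 = £3,397.5000
1 May – 30 Nov 2013: 7 months at 2.95% → £1,359,000 × 2.95% × 7/12 = £23,386.1250
1 Dec – 31 Dec 2013: 1 month at 2.25% → £1,359,000 × 2.25% × 1/12 = £2,548.1250
Total = £29,331.7500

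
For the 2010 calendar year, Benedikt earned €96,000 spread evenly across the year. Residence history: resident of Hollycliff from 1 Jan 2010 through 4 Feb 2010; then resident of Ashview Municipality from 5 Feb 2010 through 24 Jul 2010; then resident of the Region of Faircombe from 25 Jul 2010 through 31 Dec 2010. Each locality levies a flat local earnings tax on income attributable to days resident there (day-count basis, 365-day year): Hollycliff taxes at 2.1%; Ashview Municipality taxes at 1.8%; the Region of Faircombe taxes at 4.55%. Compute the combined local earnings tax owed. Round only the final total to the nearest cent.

€2,912.88

Hollycliff, 1 Jan – 4 Feb 2010: 35 days → €96,000 × 2.1% × 35/365 = €193.3151
Ashview Municipality, 5 Feb – 24 Jul 2010: 170 days → €96,000 × 1.8% × 170/365 = €804.8219
The Region of Faircombe, 25 Jul – 31 Dec 2010: 160 days → €96,000 × 4.55% × 160/365 = €1,914.7397
Total = €2,912.8767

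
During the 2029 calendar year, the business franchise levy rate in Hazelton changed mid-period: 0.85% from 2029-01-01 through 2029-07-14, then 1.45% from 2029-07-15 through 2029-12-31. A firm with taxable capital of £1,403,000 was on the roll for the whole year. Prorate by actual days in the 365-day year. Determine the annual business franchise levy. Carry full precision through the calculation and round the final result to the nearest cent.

£15,846.21

2029-01-01 to 2029-07-14: 195 days at 0.85% → £1,403,000 × 0.85% × 195/365 = £6,371.1575
2029-07-15 to 2029-12-31: 170 days at 1.45% → £1,403,000 × 1.45% × 170/365 = £9,475.0548
Total = £15,846.2123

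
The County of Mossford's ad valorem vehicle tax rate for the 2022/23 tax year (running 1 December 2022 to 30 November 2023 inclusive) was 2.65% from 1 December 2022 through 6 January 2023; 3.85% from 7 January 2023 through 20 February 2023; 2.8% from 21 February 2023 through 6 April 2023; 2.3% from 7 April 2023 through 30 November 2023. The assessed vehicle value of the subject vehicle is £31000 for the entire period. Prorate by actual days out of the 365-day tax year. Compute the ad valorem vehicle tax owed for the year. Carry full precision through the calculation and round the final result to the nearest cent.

1 December 2022 – 6 January 2023: 37 days at 2.65% → £31000 × 2.65% × 37/365 = £83.2753
7 January – 20 February 2023: 45 days at 3.85% → £31000 × 3.85% × 45/365 = £147.1438
21 February – 6 April 2023: 45 days at 2.8% → £31000 × 2.8% × 45/365 = £107.0137
7 April – 30 November 2023: 238 days at 2.3% → £31000 × 2.3% × 238/365 = £464.9151
Total = £802.3479

£802.35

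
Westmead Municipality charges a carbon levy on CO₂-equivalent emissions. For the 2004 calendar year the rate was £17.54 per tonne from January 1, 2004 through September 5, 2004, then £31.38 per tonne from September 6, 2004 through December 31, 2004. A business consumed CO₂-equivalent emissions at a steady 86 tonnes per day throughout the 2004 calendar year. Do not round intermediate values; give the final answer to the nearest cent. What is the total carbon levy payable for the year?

January 1 – September 5, 2004: 249 days × 86 tonnes/day = 21,414 tonnes at £17.54/tonne → £375601.56
September 6 – December 31, 2004: 117 days × 86 tonnes/day = 10,062 tonnes at £31.38/tonne → £315745.56

£691347.12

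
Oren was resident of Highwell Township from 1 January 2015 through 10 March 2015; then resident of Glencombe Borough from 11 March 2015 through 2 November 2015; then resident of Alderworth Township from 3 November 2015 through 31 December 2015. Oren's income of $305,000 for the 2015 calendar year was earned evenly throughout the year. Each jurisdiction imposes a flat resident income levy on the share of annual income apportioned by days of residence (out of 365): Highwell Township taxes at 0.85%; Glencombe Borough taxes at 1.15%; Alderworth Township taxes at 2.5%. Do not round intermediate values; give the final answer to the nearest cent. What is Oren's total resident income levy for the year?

$4,000.10

Highwell Township, 1 January – 10 March 2015: 69 days → $305,000 × 0.85% × 69/365 = $490.0890
Glencombe Borough, 11 March – 2 November 2015: 237 days → $305,000 × 1.15% × 237/365 = $2,277.4726
Alderworth Township, 3 November – 31 December 2015: 59 days → $305,000 × 2.5% × 59/365 = $1,232.5342
Total = $4,000.0959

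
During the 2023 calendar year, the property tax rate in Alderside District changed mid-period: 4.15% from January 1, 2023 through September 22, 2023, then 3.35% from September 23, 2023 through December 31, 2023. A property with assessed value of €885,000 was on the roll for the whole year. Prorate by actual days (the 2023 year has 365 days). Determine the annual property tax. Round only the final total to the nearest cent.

€34,787.77

January 1 – September 22, 2023: 265 days at 4.15% → €885,000 × 4.15% × 265/365 = €26,665.1712
September 23 – December 31, 2023: 100 days at 3.35% → €885,000 × 3.35% × 100/365 = €8,122.6027
Total = €34,787.7740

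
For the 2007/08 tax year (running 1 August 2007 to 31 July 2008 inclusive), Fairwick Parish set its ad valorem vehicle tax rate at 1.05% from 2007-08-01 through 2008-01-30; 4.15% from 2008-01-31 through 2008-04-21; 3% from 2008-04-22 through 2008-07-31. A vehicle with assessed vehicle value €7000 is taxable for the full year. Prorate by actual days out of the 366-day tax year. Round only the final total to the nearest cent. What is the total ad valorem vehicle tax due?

€159.79

2007-08-01 to 2008-01-30: 183 days at 1.05% → €7000 × 1.05% × 183/366 = €36.7500
2008-01-31 to 2008-04-21: 82 days at 4.15% → €7000 × 4.15% × 82/366 = €65.0847
2008-04-22 to 2008-07-31: 101 days at 3% → €7000 × 3% × 101/366 = €57.9508
Total = €159.7855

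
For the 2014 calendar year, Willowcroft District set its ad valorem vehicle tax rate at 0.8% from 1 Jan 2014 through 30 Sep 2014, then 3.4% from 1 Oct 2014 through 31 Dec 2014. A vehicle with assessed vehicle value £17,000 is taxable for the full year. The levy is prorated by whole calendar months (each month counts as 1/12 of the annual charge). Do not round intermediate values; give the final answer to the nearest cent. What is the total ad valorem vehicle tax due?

1 Jan – 30 Sep 2014: 9 months at 0.8% → £17,000 × 0.8% × 9/12 = £102.0000
1 Oct – 31 Dec 2014: 3 months at 3.4% → £17,000 × 3.4% × 3/12 = £144.5000
Total = £246.5000

£246.50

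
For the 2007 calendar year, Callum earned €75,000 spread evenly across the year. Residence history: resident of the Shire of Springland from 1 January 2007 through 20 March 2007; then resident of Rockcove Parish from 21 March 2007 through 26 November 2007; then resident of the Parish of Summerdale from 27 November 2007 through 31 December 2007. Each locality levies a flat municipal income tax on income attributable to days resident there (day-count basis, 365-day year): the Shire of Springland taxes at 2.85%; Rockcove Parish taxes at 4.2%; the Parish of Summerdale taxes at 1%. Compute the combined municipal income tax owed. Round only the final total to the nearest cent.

€2,700.72

The Shire of Springland, 1 January – 20 March 2007: 79 days → €75,000 × 2.85% × 79/365 = €462.6370
Rockcove Parish, 21 March – 26 November 2007: 251 days → €75,000 × 4.2% × 251/365 = €2,166.1644
The Parish of Summerdale, 27 November – 31 December 2007: 35 days → €75,000 × 1% × 35/365 = €71.9178
Total = €2,700.7192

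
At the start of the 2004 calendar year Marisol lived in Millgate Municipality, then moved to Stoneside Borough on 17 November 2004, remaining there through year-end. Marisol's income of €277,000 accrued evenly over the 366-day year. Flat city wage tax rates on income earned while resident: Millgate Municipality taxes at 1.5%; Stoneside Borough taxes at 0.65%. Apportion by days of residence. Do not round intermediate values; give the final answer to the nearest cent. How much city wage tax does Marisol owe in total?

Millgate Municipality, 1 January – 16 November 2004: 321 days → €277,000 × 1.5% × 321/366 = €3,644.1393
Stoneside Borough, 17 November – 31 December 2004: 45 days → €277,000 × 0.65% × 45/366 = €221.3730
Total = €3,865.5123

€3,865.51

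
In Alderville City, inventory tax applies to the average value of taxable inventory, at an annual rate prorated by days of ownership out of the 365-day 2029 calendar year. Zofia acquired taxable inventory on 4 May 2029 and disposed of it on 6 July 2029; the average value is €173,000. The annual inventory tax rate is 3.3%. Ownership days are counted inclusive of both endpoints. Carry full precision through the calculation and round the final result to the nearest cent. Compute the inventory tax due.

Days held (4 May – 6 July 2029): 64 out of 365
Tax = €173,000 × 3.3% × 64/365 = €1,001.0301

€1,001.03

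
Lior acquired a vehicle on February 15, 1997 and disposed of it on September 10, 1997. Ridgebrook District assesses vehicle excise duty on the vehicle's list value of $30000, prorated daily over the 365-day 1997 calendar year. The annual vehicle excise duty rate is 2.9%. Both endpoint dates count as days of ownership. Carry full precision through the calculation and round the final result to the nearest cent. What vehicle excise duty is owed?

$495.78

Days held (February 15 – September 10, 1997): 208 out of 365
Tax = $30000 × 2.9% × 208/365 = $495.7808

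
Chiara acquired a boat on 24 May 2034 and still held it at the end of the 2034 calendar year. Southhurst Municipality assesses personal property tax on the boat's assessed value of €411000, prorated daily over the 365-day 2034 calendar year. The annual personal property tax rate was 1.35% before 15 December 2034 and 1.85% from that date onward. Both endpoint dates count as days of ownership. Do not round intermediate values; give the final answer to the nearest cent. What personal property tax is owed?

€3470.42

24 May – 14 December 2034: 205 days at 1.35% → €411000 × 1.35% × 205/365 = €3116.2808
15 December – 31 December 2034: 17 days at 1.85% → €411000 × 1.85% × 17/365 = €354.1356
Total = €3470.4164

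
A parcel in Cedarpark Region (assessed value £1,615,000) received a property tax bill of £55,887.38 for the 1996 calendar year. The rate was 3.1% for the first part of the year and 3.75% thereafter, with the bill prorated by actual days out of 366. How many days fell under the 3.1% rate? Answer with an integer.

163 days

Let d = days at the first rate; then 366 − d days at the second rate.
£1,615,000 × [3.1%·d + 3.75%·(366−d)] / 366 = £55,887.38
Solving gives d = 163, so the new rate took effect on June 12, 1996.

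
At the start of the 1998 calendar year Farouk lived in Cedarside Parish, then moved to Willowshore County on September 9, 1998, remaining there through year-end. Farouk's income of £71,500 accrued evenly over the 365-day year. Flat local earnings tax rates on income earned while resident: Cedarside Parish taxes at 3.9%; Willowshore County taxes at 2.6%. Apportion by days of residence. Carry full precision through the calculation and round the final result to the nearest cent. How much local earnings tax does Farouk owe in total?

Cedarside Parish, January 1 – September 8, 1998: 251 days → £71,500 × 3.9% × 251/365 = £1,917.5712
Willowshore County, September 9 – December 31, 1998: 114 days → £71,500 × 2.6% × 114/365 = £580.6192
Total = £2,498.1904

£2,498.19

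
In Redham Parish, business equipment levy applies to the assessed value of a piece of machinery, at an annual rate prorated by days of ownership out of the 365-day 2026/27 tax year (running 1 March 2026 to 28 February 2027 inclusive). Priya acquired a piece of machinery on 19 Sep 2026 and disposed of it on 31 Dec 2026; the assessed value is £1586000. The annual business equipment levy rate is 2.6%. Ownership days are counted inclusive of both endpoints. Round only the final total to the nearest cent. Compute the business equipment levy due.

£11749.44

Days held (19 Sep – 31 Dec 2026): 104 out of 365
Tax = £1586000 × 2.6% × 104/365 = £11749.4356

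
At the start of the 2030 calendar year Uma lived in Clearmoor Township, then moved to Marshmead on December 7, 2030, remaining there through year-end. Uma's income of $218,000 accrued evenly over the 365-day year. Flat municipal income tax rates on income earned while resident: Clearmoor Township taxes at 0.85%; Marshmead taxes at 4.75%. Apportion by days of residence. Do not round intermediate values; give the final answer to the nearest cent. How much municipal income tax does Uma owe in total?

Clearmoor Township, January 1 – December 6, 2030: 340 days → $218,000 × 0.85% × 340/365 = $1,726.0822
Marshmead, December 7 – December 31, 2030: 25 days → $218,000 × 4.75% × 25/365 = $709.2466
Total = $2,435.3288

$2,435.33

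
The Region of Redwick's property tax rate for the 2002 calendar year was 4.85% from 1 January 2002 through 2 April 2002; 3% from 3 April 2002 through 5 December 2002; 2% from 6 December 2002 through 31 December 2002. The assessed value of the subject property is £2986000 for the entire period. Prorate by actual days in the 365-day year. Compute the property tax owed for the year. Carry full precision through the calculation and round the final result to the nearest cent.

£101376.75

1 January – 2 April 2002: 92 days at 4.85% → £2986000 × 4.85% × 92/365 = £36502.8274
3 April – 5 December 2002: 247 days at 3% → £2986000 × 3% × 247/365 = £60619.8904
6 December – 31 December 2002: 26 days at 2% → £2986000 × 2% × 26/365 = £4254.0274
Total = £101376.7452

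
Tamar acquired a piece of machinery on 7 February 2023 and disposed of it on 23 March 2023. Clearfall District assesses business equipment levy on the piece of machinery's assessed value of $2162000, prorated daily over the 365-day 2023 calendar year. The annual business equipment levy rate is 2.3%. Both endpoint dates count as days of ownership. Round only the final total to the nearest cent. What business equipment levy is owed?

$6130.60

Days held (7 February – 23 March 2023): 45 out of 365
Tax = $2162000 × 2.3% × 45/365 = $6130.6027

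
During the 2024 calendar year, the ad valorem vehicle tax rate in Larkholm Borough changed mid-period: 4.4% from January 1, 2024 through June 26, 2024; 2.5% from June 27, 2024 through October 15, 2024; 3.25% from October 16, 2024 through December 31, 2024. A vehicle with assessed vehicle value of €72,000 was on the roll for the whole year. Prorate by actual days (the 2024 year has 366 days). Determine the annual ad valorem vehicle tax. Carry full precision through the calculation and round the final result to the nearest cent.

January 1 – June 26, 2024: 178 days at 4.4% → €72,000 × 4.4% × 178/366 = €1,540.7213
June 27 – October 15, 2024: 111 days at 2.5% → €72,000 × 2.5% × 111/366 = €545.9016
October 16 – December 31, 2024: 77 days at 3.25% → €72,000 × 3.25% × 77/366 = €492.2951
Total = €2,578.9180

€2,578.92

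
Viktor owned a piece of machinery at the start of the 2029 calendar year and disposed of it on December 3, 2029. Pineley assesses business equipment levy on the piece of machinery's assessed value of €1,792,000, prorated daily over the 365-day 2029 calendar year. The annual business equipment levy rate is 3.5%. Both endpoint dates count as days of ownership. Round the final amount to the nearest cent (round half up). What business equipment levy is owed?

Days held (January 1 – December 3, 2029): 337 out of 365
Tax = €1,792,000 × 3.5% × 337/365 = €57,908.6027

€57,908.60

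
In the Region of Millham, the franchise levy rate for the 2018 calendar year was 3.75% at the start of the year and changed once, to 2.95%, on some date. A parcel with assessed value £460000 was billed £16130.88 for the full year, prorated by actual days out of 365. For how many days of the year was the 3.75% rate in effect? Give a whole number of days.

254 days

Let d = days at the first rate; then 365 − d days at the second rate.
£460000 × [3.75%·d + 2.95%·(365−d)] / 365 = £16130.88
Solving gives d = 254, so the new rate took effect on 12 September 2018.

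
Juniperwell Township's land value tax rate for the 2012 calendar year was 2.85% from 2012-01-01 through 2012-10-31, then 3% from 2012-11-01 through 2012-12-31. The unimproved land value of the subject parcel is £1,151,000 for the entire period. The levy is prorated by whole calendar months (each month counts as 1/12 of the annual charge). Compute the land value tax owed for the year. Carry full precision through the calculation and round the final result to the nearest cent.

2012-01-01 to 2012-10-31: 10 months at 2.85% → £1,151,000 × 2.85% × 10/12 = £27,336.2500
2012-11-01 to 2012-12-31: 2 months at 3% → £1,151,000 × 3% × 2/12 = £5,755.0000
Total = £33,091.2500

£33,091.25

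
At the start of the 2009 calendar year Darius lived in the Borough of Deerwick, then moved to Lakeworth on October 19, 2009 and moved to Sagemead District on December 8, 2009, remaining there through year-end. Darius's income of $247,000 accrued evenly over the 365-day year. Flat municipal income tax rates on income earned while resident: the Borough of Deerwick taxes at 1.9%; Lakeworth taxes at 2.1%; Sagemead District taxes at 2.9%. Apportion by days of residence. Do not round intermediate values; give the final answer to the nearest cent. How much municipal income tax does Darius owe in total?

$4,923.08

The Borough of Deerwick, January 1 – October 18, 2009: 291 days → $247,000 × 1.9% × 291/365 = $3,741.5425
Lakeworth, October 19 – December 7, 2009: 50 days → $247,000 × 2.1% × 50/365 = $710.5479
Sagemead District, December 8 – December 31, 2009: 24 days → $247,000 × 2.9% × 24/365 = $470.9918
Total = $4,923.0822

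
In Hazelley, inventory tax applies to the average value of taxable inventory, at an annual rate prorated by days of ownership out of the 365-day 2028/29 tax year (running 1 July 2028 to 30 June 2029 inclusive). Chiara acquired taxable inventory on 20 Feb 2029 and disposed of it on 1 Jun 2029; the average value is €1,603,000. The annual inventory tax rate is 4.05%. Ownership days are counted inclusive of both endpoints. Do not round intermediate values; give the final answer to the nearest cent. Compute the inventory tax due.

€18,142.45

Days held (20 Feb – 1 Jun 2029): 102 out of 365
Tax = €1,603,000 × 4.05% × 102/365 = €18,142.4466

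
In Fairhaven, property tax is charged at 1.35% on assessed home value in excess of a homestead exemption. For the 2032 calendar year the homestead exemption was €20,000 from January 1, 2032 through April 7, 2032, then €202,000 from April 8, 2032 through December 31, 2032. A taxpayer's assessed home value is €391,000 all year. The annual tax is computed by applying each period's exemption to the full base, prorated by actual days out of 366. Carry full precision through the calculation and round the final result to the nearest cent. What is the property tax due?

January 1 – April 7, 2032: 98 days, exemption €20,000 → (€391,000 − €20,000) × 1.35% × 98/366 = €1,341.0738
April 8 – December 31, 2032: 268 days, exemption €202,000 → (€391,000 − €202,000) × 1.35% × 268/366 = €1,868.3115
Total = €3,209.3852

€3,209.39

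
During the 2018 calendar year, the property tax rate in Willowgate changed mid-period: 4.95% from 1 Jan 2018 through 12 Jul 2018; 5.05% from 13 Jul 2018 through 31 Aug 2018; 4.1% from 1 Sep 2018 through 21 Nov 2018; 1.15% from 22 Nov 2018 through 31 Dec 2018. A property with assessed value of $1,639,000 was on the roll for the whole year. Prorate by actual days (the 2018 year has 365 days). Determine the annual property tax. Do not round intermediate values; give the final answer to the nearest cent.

$71,399.78

1 Jan – 12 Jul 2018: 193 days at 4.95% → $1,639,000 × 4.95% × 193/365 = $42,899.1411
13 Jul – 31 Aug 2018: 50 days at 5.05% → $1,639,000 × 5.05% × 50/365 = $11,338.2877
1 Sep – 21 Nov 2018: 82 days at 4.1% → $1,639,000 × 4.1% × 82/365 = $15,096.7616
22 Nov – 31 Dec 2018: 40 days at 1.15% → $1,639,000 × 1.15% × 40/365 = $2,065.5890
Total = $71,399.7795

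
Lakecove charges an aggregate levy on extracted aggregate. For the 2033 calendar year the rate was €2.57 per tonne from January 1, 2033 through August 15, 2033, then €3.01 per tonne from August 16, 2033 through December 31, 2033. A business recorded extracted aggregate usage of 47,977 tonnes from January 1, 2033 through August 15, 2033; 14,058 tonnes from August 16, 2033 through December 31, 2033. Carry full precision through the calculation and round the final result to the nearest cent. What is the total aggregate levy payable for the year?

€165,615.47

January 1 – August 15, 2033: 47,977 tonnes at €2.57/tonne → €123,300.89
August 16 – December 31, 2033: 14,058 tonnes at €3.01/tonne → €42,314.58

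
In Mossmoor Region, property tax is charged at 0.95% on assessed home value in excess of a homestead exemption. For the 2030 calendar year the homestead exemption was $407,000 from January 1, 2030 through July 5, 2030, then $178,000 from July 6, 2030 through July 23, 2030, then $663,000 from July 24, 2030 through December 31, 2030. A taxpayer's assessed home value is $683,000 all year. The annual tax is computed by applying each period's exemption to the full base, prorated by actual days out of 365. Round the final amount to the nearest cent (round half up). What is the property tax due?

$1,656.54

January 1 – July 5, 2030: 186 days, exemption $407,000 → ($683,000 − $407,000) × 0.95% × 186/365 = $1,336.1425
July 6 – July 23, 2030: 18 days, exemption $178,000 → ($683,000 − $178,000) × 0.95% × 18/365 = $236.5890
July 24 – December 31, 2030: 161 days, exemption $663,000 → ($683,000 − $663,000) × 0.95% × 161/365 = $83.8082
Total = $1,656.5397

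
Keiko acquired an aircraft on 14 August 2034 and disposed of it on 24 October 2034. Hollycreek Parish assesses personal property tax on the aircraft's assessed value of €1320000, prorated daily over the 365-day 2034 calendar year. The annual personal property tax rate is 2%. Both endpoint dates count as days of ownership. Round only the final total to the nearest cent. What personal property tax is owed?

Days held (14 August – 24 October 2034): 72 out of 365
Tax = €1320000 × 2% × 72/365 = €5207.6712

€5207.67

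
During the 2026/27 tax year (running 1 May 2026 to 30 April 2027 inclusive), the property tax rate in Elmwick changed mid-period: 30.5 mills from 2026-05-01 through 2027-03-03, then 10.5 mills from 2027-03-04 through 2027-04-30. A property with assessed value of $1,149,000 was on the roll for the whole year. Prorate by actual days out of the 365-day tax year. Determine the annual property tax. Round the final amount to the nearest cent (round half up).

$31,392.88

2026-05-01 to 2027-03-03: 307 days at 30.5 mills → $1,149,000 × 3.05% × 307/365 = $29,475.7849
2027-03-04 to 2027-04-30: 58 days at 10.5 mills → $1,149,000 × 1.05% × 58/365 = $1,917.0986
Total = $31,392.8836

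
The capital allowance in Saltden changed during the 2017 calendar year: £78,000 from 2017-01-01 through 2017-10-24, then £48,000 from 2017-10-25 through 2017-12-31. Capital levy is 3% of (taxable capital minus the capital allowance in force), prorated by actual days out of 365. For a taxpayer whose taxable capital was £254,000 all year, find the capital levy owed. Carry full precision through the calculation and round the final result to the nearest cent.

2017-01-01 to 2017-10-24: 297 days, exemption £78,000 → (£254,000 − £78,000) × 3% × 297/365 = £4,296.3288
2017-10-25 to 2017-12-31: 68 days, exemption £48,000 → (£254,000 − £48,000) × 3% × 68/365 = £1,151.3425
Total = £5,447.6712

£5,447.67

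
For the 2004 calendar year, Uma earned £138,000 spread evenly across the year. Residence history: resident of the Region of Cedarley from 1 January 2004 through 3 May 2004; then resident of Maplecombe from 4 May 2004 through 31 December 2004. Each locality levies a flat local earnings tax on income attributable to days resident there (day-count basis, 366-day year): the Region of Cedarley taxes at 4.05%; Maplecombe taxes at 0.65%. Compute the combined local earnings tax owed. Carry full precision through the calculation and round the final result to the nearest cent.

The Region of Cedarley, 1 January – 3 May 2004: 124 days → £138,000 × 4.05% × 124/366 = £1,893.5410
Maplecombe, 4 May – 31 December 2004: 242 days → £138,000 × 0.65% × 242/366 = £593.0984
Total = £2,486.6393

£2,486.64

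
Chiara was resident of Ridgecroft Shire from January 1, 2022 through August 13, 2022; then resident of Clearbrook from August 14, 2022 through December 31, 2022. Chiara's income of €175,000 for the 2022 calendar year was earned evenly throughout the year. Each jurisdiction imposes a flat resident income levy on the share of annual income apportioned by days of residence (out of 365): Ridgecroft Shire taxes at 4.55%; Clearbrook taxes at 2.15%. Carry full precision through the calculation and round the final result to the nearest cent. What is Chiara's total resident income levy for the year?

Ridgecroft Shire, January 1 – August 13, 2022: 225 days → €175,000 × 4.55% × 225/365 = €4,908.3904
Clearbrook, August 14 – December 31, 2022: 140 days → €175,000 × 2.15% × 140/365 = €1,443.1507
Total = €6,351.5411

€6,351.54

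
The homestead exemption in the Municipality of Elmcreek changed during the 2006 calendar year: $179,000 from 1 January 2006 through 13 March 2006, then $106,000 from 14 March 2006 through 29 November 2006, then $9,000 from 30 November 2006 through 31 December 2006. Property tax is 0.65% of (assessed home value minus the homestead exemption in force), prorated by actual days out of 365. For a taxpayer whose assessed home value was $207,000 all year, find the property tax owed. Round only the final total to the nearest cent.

1 January – 13 March 2006: 72 days, exemption $179,000 → ($207,000 − $179,000) × 0.65% × 72/365 = $35.9014
14 March – 29 November 2006: 261 days, exemption $106,000 → ($207,000 − $106,000) × 0.65% × 261/365 = $469.4425
30 November – 31 December 2006: 32 days, exemption $9,000 → ($207,000 − $9,000) × 0.65% × 32/365 = $112.8329
Total = $618.1767

$618.18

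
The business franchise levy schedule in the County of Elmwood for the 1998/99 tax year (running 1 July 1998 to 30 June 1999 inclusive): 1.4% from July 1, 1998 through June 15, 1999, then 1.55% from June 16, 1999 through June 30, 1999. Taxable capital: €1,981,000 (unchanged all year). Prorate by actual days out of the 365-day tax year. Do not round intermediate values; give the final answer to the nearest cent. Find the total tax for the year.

July 1, 1998 – June 15, 1999: 350 days at 1.4% → €1,981,000 × 1.4% × 350/365 = €26,594.2466
June 16 – June 30, 1999: 15 days at 1.55% → €1,981,000 × 1.55% × 15/365 = €1,261.8699
Total = €27,856.1164

€27,856.12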